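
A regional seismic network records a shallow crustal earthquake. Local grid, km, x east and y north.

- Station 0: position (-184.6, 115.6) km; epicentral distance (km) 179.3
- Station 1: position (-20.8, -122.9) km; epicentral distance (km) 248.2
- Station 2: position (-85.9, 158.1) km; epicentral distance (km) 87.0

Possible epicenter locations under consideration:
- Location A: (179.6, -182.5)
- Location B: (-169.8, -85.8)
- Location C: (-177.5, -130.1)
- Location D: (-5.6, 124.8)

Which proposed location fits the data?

Location D

For each candidate, compare |candidate − station| to the reported distance:
Location A: residuals Station 0 291.3, Station 1 39.1, Station 2 344.9 → max 344.9 km
Location B: residuals Station 0 22.6, Station 1 94.7, Station 2 170.9 → max 170.9 km
Location C: residuals Station 0 66.5, Station 1 91.3, Station 2 215.4 → max 215.4 km
Location D: residuals Station 0 0.1, Station 1 0.0, Station 2 0.1 → max 0.1 km
Only Location D has all residuals ≈ 0.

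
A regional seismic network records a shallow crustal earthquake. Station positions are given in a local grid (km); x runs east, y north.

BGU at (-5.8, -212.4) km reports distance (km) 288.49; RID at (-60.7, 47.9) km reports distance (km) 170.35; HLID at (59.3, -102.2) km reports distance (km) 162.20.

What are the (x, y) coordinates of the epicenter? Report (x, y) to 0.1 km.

Circle about each station: (x + 5.8)² + (y + 212.4)² = 288.49²; (x + 60.7)² + (y − 47.9)² = 170.35²; (x − 59.3)² + (y + 102.2)² = 162.20².
Subtracting pairs of circle equations eliminates x²+y² and gives linear equations (the radical axes):
-109.8 x + 520.6 y = 15038.86
130.2 x + 220.4 y = 25731.57
Solving the 2×2 system: x ≈ 109.6, y ≈ 52.0 km.

109.6 km east, 52.0 km north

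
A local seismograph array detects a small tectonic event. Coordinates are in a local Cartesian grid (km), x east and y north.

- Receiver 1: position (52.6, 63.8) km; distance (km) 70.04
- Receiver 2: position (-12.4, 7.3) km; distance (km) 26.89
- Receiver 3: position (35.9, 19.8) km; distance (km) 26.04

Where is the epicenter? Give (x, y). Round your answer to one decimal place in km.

x ≈ 14.4 km, y ≈ 5.1 km

Circle about each station: (x − 52.6)² + (y − 63.8)² = 70.04²; (x + 12.4)² + (y − 7.3)² = 26.89²; (x − 35.9)² + (y − 19.8)² = 26.04².
Subtracting the Receiver 1 equation from the Receiver 2 and Receiver 3 equations removes the quadratic terms:
-130.0 x − 113.0 y = -2447.62
-33.4 x − 88.0 y = -928.83
Solving the 2×2 system: x ≈ 14.4, y ≈ 5.1 km.
Check against Receiver 1 (with the unrounded x, y): √((x − 52.6)²+(y − 63.8)²) = 70.04 ≈ 70.04 km. ✓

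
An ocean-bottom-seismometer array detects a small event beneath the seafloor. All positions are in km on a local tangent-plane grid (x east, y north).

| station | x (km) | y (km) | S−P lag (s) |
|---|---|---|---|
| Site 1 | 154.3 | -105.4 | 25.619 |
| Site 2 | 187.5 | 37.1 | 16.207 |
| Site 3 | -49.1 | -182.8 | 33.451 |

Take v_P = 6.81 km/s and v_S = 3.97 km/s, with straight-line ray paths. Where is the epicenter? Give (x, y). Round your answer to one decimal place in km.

x ≈ 56.0 km, y ≈ 117.8 km

Distance from S−P lag: d = Δt · v_P v_S / (v_P − v_S) = Δt · (6.81·3.97)/(6.81−3.97) ≈ 9.5196·Δt.
So d_Site 1 = 243.88, d_Site 2 = 154.28, d_Site 3 = 318.44 km.
Circle about each station: (x − 154.3)² + (y + 105.4)² = 243.88²; (x − 187.5)² + (y − 37.1)² = 154.28²; (x + 49.1)² + (y + 182.8)² = 318.44².
Subtracting the Site 1 equation from the Site 2 and Site 3 equations removes the quadratic terms:
66.4 x + 285.0 y = 37290.15
-406.8 x − 154.8 y = -41017.58
Solving the 2×2 system: x ≈ 56.0, y ≈ 117.8 km.
Check against Site 1 (with the unrounded x, y): √((x − 154.3)²+(y + 105.4)²) = 243.88 ≈ 243.88 km. ✓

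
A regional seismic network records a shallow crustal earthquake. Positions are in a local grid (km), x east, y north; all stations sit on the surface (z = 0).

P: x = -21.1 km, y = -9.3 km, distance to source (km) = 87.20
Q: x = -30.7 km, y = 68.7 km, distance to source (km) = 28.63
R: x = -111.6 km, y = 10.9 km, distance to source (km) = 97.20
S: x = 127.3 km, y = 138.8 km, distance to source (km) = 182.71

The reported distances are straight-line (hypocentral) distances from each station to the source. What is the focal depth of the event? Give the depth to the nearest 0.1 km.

Each station gives a sphere (x−x_i)² + (y−y_i)² + z² = d_i² (stations at z=0).
Subtracting the P sphere from Q and R: z² cancels, leaving linear equations in x and y:
-19.2 x + 156.0 y = 11914.64
-181.0 x + 40.4 y = 10197.67
Solving: x ≈ -40.403, y ≈ 71.403 km (keep extra digits for the depth step; rounded: -40.4, 71.4).
Then from the P sphere: z² = 87.20² − (x + 21.1)² − (y + 9.3)² with x = -40.403, y = 71.403, so z ≈ 26.800 ≈ 26.8 km.

depth ≈ 26.8 km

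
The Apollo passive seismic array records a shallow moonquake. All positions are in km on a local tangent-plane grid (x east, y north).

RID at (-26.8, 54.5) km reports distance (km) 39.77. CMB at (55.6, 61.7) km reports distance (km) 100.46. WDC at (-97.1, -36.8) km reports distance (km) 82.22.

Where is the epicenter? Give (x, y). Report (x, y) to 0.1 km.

Circle about each station: (x + 26.8)² + (y − 54.5)² = 39.77²; (x − 55.6)² + (y − 61.7)² = 100.46²; (x + 97.1)² + (y + 36.8)² = 82.22².
Subtracting the RID equation from the CMB and WDC equations removes the quadratic terms:
164.8 x + 14.4 y = -5300.80
-140.6 x − 182.6 y = 1915.68
Solving the 2×2 system: x ≈ -33.5, y ≈ 15.3 km.

x ≈ -33.5 km, y ≈ 15.3 km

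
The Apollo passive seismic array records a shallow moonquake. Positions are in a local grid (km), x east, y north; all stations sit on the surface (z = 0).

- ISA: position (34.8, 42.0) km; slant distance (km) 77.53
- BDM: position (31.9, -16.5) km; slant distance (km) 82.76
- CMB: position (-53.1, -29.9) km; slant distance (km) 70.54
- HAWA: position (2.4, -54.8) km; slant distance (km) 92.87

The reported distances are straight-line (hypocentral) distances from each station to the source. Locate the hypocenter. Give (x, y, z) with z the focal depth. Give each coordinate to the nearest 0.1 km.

Each station gives a sphere (x−x_i)² + (y−y_i)² + z² = d_i² (stations at z=0).
Subtracting the ISA sphere from BDM and CMB: z² cancels, leaving linear equations in x and y:
-5.8 x − 117.0 y = -2523.50
-175.8 x − 143.8 y = 1773.59
Solving: x ≈ -28.903, y ≈ 23.001 km (keep extra digits for the depth step; rounded: -28.9, 23.0).
Then from the ISA sphere: z² = 77.53² − (x − 34.8)² − (y − 42.0)² with x = -28.903, y = 23.001, so z ≈ 39.898 ≈ 39.9 km.

(-28.9, 23.0, 39.9)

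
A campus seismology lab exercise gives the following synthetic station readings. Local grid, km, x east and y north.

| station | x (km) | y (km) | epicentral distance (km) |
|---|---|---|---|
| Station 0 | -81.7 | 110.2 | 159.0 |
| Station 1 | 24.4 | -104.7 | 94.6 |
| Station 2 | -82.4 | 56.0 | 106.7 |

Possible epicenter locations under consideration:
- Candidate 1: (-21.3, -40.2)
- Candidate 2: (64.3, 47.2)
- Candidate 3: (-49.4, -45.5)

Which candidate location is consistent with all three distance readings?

Candidate 3

For each candidate, compare |candidate − station| to the reported distance:
Candidate 1: residuals Station 0 3.1, Station 1 15.6, Station 2 7.3 → max 15.6 km
Candidate 2: residuals Station 0 0.0, Station 1 62.5, Station 2 40.3 → max 62.5 km
Candidate 3: residuals Station 0 0.0, Station 1 0.0, Station 2 0.0 → max 0.0 km
Only Candidate 3 has all residuals ≈ 0.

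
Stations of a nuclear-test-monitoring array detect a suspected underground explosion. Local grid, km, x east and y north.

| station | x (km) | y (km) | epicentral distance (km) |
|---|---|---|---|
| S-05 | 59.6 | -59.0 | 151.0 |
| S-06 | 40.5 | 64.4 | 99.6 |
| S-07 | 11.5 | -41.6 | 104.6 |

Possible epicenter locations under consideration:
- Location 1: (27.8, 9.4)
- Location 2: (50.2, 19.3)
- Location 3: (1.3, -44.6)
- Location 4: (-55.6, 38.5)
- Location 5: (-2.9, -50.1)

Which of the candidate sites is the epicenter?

Location 4

For each candidate, compare |candidate − station| to the reported distance:
Location 1: residuals S-05 75.6, S-06 43.2, S-07 51.1 → max 75.6 km
Location 2: residuals S-05 72.1, S-06 53.5, S-07 32.4 → max 72.1 km
Location 3: residuals S-05 90.9, S-06 16.2, S-07 94.0 → max 94.0 km
Location 4: residuals S-05 0.1, S-06 0.1, S-07 0.1 → max 0.1 km
Location 5: residuals S-05 87.9, S-06 22.8, S-07 87.9 → max 87.9 km
Only Location 4 has all residuals ≈ 0.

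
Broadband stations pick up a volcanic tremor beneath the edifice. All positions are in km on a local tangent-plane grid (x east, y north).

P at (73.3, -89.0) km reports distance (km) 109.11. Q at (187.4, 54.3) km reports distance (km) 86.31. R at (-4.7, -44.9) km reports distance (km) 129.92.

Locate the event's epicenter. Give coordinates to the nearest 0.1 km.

x ≈ 111.5 km, y ≈ 13.2 km

Circle about each station: (x − 73.3)² + (y + 89.0)² = 109.11²; (x − 187.4)² + (y − 54.3)² = 86.31²; (x + 4.7)² + (y + 44.9)² = 129.92².
Subtracting pairs of circle equations eliminates x²+y² and gives linear equations (the radical axes):
228.2 x + 286.6 y = 29228.94
-156.0 x + 88.2 y = -16230.00
Solving the 2×2 system: x ≈ 111.5, y ≈ 13.2 km.
Check against P (with the unrounded x, y): √((x − 73.3)²+(y + 89.0)²) = 109.11 ≈ 109.11 km. ✓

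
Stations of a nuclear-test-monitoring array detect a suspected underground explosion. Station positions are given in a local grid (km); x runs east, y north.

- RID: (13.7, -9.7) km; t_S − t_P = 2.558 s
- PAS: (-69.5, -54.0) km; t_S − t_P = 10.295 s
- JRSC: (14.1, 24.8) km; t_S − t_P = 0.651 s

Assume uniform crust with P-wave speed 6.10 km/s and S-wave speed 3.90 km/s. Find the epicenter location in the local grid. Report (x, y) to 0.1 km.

Distance from S−P lag: d = Δt · v_P v_S / (v_P − v_S) = Δt · (6.10·3.90)/(6.10−3.90) ≈ 10.8136·Δt.
So d_RID = 27.66, d_PAS = 111.33, d_JRSC = 7.04 km.
Circle about each station: (x − 13.7)² + (y + 9.7)² = 27.66²; (x + 69.5)² + (y + 54.0)² = 111.33²; (x − 14.1)² + (y − 24.8)² = 7.04².
Subtracting the RID equation from the PAS and JRSC equations removes the quadratic terms:
-166.4 x − 88.6 y = -4164.82
0.8 x + 69.0 y = 1247.58
Solving the 2×2 system: x ≈ 15.5, y ≈ 17.9 km.
Check against RID (with the unrounded x, y): √((x − 13.7)²+(y + 9.7)²) = 27.66 ≈ 27.66 km. ✓

15.5 km east, 17.9 km north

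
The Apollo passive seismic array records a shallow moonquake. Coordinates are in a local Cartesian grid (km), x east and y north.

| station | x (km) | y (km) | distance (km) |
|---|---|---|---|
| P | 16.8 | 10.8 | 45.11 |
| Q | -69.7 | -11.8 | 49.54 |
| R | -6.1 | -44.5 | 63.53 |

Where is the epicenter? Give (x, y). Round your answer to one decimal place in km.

Circle about each station: (x − 16.8)² + (y − 10.8)² = 45.11²; (x + 69.7)² + (y + 11.8)² = 49.54²; (x + 6.1)² + (y + 44.5)² = 63.53².
Subtracting the P equation from the Q and R equations removes the quadratic terms:
-173.0 x − 45.2 y = 4179.15
-45.8 x − 110.6 y = -382.57
Solving the 2×2 system: x ≈ -28.1, y ≈ 15.1 km.

x ≈ -28.1 km, y ≈ 15.1 km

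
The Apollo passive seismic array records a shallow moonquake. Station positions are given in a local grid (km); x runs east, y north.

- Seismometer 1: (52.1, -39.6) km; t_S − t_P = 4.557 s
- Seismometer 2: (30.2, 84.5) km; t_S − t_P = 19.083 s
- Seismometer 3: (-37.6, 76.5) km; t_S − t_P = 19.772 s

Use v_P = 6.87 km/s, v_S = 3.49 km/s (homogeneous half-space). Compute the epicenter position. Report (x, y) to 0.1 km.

Distance from S−P lag: d = Δt · v_P v_S / (v_P − v_S) = Δt · (6.87·3.49)/(6.87−3.49) ≈ 7.0936·Δt.
So d_Seismometer 1 = 32.33, d_Seismometer 2 = 135.37, d_Seismometer 3 = 140.25 km.
Circle about each station: (x − 52.1)² + (y + 39.6)² = 32.33²; (x − 30.2)² + (y − 84.5)² = 135.37²; (x + 37.6)² + (y − 76.5)² = 140.25².
Subtracting pairs of circle equations eliminates x²+y² and gives linear equations (the radical axes):
-43.8 x + 248.2 y = -13510.09
-179.4 x + 232.2 y = -15641.39
Solving the 2×2 system: x ≈ 21.7, y ≈ -50.6 km.
Check against Seismometer 1 (with the unrounded x, y): √((x − 52.1)²+(y + 39.6)²) = 32.34 ≈ 32.33 km. ✓

x ≈ 21.7 km, y ≈ -50.6 km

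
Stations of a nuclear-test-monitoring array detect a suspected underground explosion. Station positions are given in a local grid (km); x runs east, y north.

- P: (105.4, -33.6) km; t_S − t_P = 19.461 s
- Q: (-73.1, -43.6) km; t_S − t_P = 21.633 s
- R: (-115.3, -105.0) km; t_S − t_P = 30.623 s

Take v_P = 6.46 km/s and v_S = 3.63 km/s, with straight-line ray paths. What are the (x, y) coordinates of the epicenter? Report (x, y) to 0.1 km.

(25.2, 106.3)

Distance from S−P lag: d = Δt · v_P v_S / (v_P − v_S) = Δt · (6.46·3.63)/(6.46−3.63) ≈ 8.2861·Δt.
So d_P = 161.26, d_Q = 179.25, d_R = 253.75 km.
Circle about each station: (x − 105.4)² + (y + 33.6)² = 161.26²; (x + 73.1)² + (y + 43.6)² = 179.25²; (x + 115.3)² + (y + 105.0)² = 253.75².
Subtracting the P equation from the Q and R equations removes the quadratic terms:
-357.0 x − 20.0 y = -11119.32
-441.4 x − 142.8 y = -26303.30
Solving the 2×2 system: x ≈ 25.2, y ≈ 106.3 km.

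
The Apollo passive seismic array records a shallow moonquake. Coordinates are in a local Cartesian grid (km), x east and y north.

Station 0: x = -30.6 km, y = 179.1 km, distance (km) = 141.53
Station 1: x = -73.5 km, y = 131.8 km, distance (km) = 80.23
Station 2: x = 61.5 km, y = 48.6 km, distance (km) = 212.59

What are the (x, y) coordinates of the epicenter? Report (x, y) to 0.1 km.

Circle about each station: (x + 30.6)² + (y − 179.1)² = 141.53²; (x + 73.5)² + (y − 131.8)² = 80.23²; (x − 61.5)² + (y − 48.6)² = 212.59².
Subtracting pairs of circle equations eliminates x²+y² and gives linear equations (the radical axes):
-85.8 x − 94.6 y = 3354.21
184.2 x − 261.0 y = -52032.73
Solving the 2×2 system: x ≈ -145.6, y ≈ 96.6 km.

-145.6 km east, 96.6 km north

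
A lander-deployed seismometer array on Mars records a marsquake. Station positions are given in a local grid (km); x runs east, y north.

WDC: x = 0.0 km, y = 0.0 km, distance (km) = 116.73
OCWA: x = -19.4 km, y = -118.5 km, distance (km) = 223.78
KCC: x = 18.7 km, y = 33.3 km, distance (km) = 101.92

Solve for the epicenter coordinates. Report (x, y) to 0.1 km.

(-56.4, 102.2)

Circle about each station: x² + y² = 116.73²; (x + 19.4)² + (y + 118.5)² = 223.78²; (x − 18.7)² + (y − 33.3)² = 101.92².
Subtracting the WDC equation from the OCWA and KCC equations removes the quadratic terms:
-38.8 x − 237.0 y = -22032.99
37.4 x + 66.6 y = 4696.79
Solving the 2×2 system: x ≈ -56.4, y ≈ 102.2 km.
Check against WDC (with the unrounded x, y): √(x²+y²) = 116.74 ≈ 116.73 km. ✓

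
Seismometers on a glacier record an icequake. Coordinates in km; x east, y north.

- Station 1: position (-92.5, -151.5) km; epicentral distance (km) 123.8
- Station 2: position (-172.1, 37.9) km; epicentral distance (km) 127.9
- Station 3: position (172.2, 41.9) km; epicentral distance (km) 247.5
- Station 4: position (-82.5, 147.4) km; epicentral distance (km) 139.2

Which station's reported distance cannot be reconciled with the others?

Station 4

Solve using three stations at a time. Using Station 1, Station 2, Station 3 (subtract circle equations pairwise → linear system) gives (x, y) ≈ (-64.3, -31.0).
Distances from that point to each station vs reported:
  Station 1: calculated 123.8 vs reported 123.8 → residual 0.0 km
  Station 2: calculated 127.9 vs reported 127.9 → residual 0.0 km
  Station 3: calculated 247.5 vs reported 247.5 → residual 0.0 km
  Station 4: calculated 179.3 vs reported 139.2 → residual 40.1 km
Station 1, Station 2, Station 3 are mutually consistent (residuals ≈ 0); Station 4 is off by 40.1 km.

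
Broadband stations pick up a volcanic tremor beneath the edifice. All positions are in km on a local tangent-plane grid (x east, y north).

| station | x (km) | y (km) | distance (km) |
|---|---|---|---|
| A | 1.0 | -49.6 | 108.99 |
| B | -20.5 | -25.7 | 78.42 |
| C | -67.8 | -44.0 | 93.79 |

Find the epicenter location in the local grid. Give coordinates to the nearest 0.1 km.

Circle about each station: (x − 1.0)² + (y + 49.6)² = 108.99²; (x + 20.5)² + (y + 25.7)² = 78.42²; (x + 67.8)² + (y + 44.0)² = 93.79².
Subtracting the A equation from the B and C equations removes the quadratic terms:
-43.0 x + 47.8 y = 4348.70
-137.6 x + 11.2 y = 7153.94
Solving the 2×2 system: x ≈ -48.1, y ≈ 47.7 km.
Check against A (with the unrounded x, y): √((x − 1.0)²+(y + 49.6)²) = 108.99 ≈ 108.99 km. ✓

(-48.1, 47.7)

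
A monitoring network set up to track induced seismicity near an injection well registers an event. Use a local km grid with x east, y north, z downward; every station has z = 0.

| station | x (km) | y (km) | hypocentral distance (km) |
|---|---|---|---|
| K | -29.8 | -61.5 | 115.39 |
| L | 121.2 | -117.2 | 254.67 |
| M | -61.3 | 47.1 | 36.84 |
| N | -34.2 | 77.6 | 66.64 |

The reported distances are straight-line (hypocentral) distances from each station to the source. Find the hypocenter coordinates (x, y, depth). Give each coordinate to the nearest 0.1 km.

x ≈ -77.8 km, y ≈ 38.5 km, depth ≈ 31.8 km

Each station gives a sphere (x−x_i)² + (y−y_i)² + z² = d_i² (stations at z=0).
Subtracting the K sphere from L and M: z² cancels, leaving linear equations in x and y:
302.0 x − 111.4 y = -27786.97
-63.0 x + 217.2 y = 13263.48
Solving: x ≈ -77.809, y ≈ 38.497 km (keep extra digits for the depth step; rounded: -77.8, 38.5).
Then from the K sphere: z² = 115.39² − (x + 29.8)² − (y + 61.5)² with x = -77.809, y = 38.497, so z ≈ 31.790 ≈ 31.8 km.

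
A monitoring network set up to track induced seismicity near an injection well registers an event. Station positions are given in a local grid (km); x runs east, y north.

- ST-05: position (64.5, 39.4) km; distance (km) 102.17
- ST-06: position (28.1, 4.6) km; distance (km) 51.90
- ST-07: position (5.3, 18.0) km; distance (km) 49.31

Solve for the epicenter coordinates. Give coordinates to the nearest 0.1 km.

Circle about each station: (x − 64.5)² + (y − 39.4)² = 102.17²; (x − 28.1)² + (y − 4.6)² = 51.90²; (x − 5.3)² + (y − 18.0)² = 49.31².
Subtracting the ST-05 equation from the ST-06 and ST-07 equations removes the quadratic terms:
-72.8 x − 69.6 y = 2843.26
-118.4 x − 42.8 y = 2646.71
Solving the 2×2 system: x ≈ -12.2, y ≈ -28.1 km.

x ≈ -12.2 km, y ≈ -28.1 km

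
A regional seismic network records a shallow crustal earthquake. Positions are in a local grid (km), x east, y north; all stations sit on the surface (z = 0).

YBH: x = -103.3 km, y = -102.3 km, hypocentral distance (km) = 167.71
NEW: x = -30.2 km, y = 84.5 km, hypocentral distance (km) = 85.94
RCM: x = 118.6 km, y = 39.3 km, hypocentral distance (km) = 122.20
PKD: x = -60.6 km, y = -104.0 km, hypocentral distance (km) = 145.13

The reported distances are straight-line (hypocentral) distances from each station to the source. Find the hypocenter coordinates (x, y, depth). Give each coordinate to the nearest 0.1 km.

x ≈ 5.6 km, y ≈ 18.3 km, depth ≈ 41.5 km

Each station gives a sphere (x−x_i)² + (y−y_i)² + z² = d_i² (stations at z=0).
Subtracting the YBH sphere from NEW and RCM: z² cancels, leaving linear equations in x and y:
146.2 x + 373.6 y = 7657.07
443.8 x + 283.2 y = 7668.07
Solving: x ≈ 5.597, y ≈ 18.305 km (keep extra digits for the depth step; rounded: 5.6, 18.3).
Then from the YBH sphere: z² = 167.71² − (x + 103.3)² − (y + 102.3)² with x = 5.597, y = 18.305, so z ≈ 41.503 ≈ 41.5 km.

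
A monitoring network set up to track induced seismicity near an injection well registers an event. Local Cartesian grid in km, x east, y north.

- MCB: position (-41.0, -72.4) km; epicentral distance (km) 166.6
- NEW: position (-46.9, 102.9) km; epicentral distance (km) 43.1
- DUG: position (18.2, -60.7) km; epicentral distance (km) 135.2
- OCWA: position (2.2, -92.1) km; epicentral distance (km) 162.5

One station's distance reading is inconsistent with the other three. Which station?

MCB

Solve using three stations at a time. Using NEW, DUG, OCWA (subtract circle equations pairwise → linear system) gives (x, y) ≈ (-20.7, 68.8).
Distances from that point to each station vs reported:
  MCB: calculated 142.6 vs reported 166.6 → residual 24.0 km
  NEW: calculated 43.0 vs reported 43.1 → residual 0.1 km
  DUG: calculated 135.2 vs reported 135.2 → residual 0.0 km
  OCWA: calculated 162.5 vs reported 162.5 → residual 0.0 km
NEW, DUG, OCWA are mutually consistent (residuals ≈ 0); MCB is off by 24.0 km.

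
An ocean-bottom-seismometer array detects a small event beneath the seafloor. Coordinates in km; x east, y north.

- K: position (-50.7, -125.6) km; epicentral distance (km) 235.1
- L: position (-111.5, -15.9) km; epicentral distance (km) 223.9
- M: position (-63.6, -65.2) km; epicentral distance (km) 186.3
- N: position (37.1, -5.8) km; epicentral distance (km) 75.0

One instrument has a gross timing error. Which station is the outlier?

Solve using three stations at a time. Using L, M, N (subtract circle equations pairwise → linear system) gives (x, y) ≈ (112.0, -3.1).
Distances from that point to each station vs reported:
  K: calculated 203.7 vs reported 235.1 → residual 31.4 km
  L: calculated 223.9 vs reported 223.9 → residual 0.0 km
  M: calculated 186.3 vs reported 186.3 → residual 0.0 km
  N: calculated 75.0 vs reported 75.0 → residual 0.0 km
L, M, N are mutually consistent (residuals ≈ 0); K is off by 31.4 km.

K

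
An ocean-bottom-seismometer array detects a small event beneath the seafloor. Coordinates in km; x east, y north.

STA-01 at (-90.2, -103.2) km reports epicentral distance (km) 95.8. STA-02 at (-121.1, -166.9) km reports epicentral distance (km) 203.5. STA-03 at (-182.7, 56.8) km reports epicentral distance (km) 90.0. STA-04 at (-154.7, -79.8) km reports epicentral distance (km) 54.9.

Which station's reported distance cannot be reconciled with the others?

STA-02

Solve using three stations at a time. Using STA-01, STA-03, STA-04 (subtract circle equations pairwise → linear system) gives (x, y) ≈ (-146.3, -25.5).
Distances from that point to each station vs reported:
  STA-01: calculated 95.8 vs reported 95.8 → residual 0.0 km
  STA-02: calculated 143.6 vs reported 203.5 → residual 59.9 km
  STA-03: calculated 90.0 vs reported 90.0 → residual 0.0 km
  STA-04: calculated 54.9 vs reported 54.9 → residual 0.0 km
STA-01, STA-03, STA-04 are mutually consistent (residuals ≈ 0); STA-02 is off by 59.9 km.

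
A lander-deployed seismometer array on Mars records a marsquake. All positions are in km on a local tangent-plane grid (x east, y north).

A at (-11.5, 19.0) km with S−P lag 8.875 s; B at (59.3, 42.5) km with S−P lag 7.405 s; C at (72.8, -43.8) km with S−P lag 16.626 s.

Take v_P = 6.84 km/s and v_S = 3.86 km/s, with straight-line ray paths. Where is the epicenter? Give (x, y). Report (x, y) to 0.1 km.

x ≈ 16.7 km, y ≈ 92.4 km

Distance from S−P lag: d = Δt · v_P v_S / (v_P − v_S) = Δt · (6.84·3.86)/(6.84−3.86) ≈ 8.8599·Δt.
So d_A = 78.63, d_B = 65.61, d_C = 147.30 km.
Circle about each station: (x + 11.5)² + (y − 19.0)² = 78.63²; (x − 59.3)² + (y − 42.5)² = 65.61²; (x − 72.8)² + (y + 43.8)² = 147.30².
Subtracting the A equation from the B and C equations removes the quadratic terms:
141.6 x + 47.0 y = 6707.49
168.6 x − 125.6 y = -8789.58
Solving the 2×2 system: x ≈ 16.7, y ≈ 92.4 km.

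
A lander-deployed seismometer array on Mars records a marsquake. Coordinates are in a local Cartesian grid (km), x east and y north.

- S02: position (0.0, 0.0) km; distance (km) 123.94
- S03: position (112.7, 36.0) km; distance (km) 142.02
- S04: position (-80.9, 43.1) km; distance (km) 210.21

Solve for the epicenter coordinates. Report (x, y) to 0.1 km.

(72.8, -100.3)

Circle about each station: x² + y² = 123.94²; (x − 112.7)² + (y − 36.0)² = 142.02²; (x + 80.9)² + (y − 43.1)² = 210.21².
Subtracting the S02 equation from the S03 and S04 equations removes the quadratic terms:
225.4 x + 72.0 y = 9188.73
-161.8 x + 86.2 y = -20424.70
Solving the 2×2 system: x ≈ 72.8, y ≈ -100.3 km.
Check against S02 (with the unrounded x, y): √(x²+y²) = 123.93 ≈ 123.94 km. ✓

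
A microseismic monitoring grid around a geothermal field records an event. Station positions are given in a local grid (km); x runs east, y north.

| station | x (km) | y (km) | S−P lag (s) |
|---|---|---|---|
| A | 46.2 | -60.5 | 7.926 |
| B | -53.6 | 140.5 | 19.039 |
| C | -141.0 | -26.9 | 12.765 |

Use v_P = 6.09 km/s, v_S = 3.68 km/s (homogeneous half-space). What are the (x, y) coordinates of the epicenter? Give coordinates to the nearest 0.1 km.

x ≈ -22.5 km, y ≈ -33.8 km

Distance from S−P lag: d = Δt · v_P v_S / (v_P − v_S) = Δt · (6.09·3.68)/(6.09−3.68) ≈ 9.2993·Δt.
So d_A = 73.71, d_B = 177.05, d_C = 118.70 km.
Circle about each station: (x − 46.2)² + (y + 60.5)² = 73.71²; (x + 53.6)² + (y − 140.5)² = 177.05²; (x + 141.0)² + (y + 26.9)² = 118.70².
Subtracting pairs of circle equations eliminates x²+y² and gives linear equations (the radical axes):
-199.6 x + 402.0 y = -9095.02
-374.4 x + 67.2 y = 6153.39
Solving the 2×2 system: x ≈ -22.5, y ≈ -33.8 km.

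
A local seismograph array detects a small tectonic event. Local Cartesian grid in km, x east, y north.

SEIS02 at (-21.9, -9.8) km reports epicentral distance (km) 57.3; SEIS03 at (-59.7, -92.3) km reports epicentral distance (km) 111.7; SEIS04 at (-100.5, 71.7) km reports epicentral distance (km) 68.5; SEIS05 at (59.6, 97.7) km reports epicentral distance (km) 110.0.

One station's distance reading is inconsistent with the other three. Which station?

Solve using three stations at a time. Using SEIS02, SEIS04, SEIS05 (subtract circle equations pairwise → linear system) gives (x, y) ≈ (-37.2, 45.4).
Distances from that point to each station vs reported:
  SEIS02: calculated 57.3 vs reported 57.3 → residual 0.0 km
  SEIS03: calculated 139.6 vs reported 111.7 → residual 27.9 km
  SEIS04: calculated 68.5 vs reported 68.5 → residual 0.0 km
  SEIS05: calculated 110.0 vs reported 110.0 → residual 0.0 km
SEIS02, SEIS04, SEIS05 are mutually consistent (residuals ≈ 0); SEIS03 is off by 27.9 km.

SEIS03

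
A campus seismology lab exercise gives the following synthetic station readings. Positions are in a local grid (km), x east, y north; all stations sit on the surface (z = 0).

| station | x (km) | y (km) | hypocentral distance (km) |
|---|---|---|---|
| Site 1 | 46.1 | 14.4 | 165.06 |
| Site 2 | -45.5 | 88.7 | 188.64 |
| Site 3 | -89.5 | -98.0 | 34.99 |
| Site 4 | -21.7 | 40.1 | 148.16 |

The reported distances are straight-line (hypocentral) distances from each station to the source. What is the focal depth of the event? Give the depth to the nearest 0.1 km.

depth ≈ 30.9 km

Each station gives a sphere (x−x_i)² + (y−y_i)² + z² = d_i² (stations at z=0).
Subtracting the Site 1 sphere from Site 2 and Site 3: z² cancels, leaving linear equations in x and y:
-183.2 x + 148.6 y = -734.88
-271.2 x − 224.8 y = 41302.18
Solving: x ≈ -73.294, y ≈ -95.306 km (keep extra digits for the depth step; rounded: -73.3, -95.3).
Then from the Site 1 sphere: z² = 165.06² − (x − 46.1)² − (y − 14.4)² with x = -73.294, y = -95.306, so z ≈ 30.894 ≈ 30.9 km.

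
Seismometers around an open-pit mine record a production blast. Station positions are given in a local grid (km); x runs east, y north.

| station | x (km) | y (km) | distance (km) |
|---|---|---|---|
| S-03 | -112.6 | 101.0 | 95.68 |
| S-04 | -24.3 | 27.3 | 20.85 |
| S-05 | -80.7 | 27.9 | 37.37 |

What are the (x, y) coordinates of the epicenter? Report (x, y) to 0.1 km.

Circle about each station: (x + 112.6)² + (y − 101.0)² = 95.68²; (x + 24.3)² + (y − 27.3)² = 20.85²; (x + 80.7)² + (y − 27.9)² = 37.37².
Subtracting pairs of circle equations eliminates x²+y² and gives linear equations (the radical axes):
176.6 x − 147.4 y = -12824.04
63.8 x − 146.2 y = -7830.71
Solving the 2×2 system: x ≈ -43.9, y ≈ 34.4 km.
Check against S-03 (with the unrounded x, y): √((x + 112.6)²+(y − 101.0)²) = 95.68 ≈ 95.68 km. ✓

x ≈ -43.9 km, y ≈ 34.4 km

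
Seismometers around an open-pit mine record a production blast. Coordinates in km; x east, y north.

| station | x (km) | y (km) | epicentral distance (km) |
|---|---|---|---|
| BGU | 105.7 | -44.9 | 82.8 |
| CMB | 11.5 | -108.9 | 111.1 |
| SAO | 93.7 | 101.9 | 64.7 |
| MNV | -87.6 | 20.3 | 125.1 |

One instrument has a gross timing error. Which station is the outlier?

Solve using three stations at a time. Using BGU, CMB, MNV (subtract circle equations pairwise → linear system) gives (x, y) ≈ (35.8, -0.5).
Distances from that point to each station vs reported:
  BGU: calculated 82.8 vs reported 82.8 → residual 0.0 km
  CMB: calculated 111.1 vs reported 111.1 → residual 0.0 km
  SAO: calculated 117.6 vs reported 64.7 → residual 52.9 km
  MNV: calculated 125.1 vs reported 125.1 → residual 0.0 km
BGU, CMB, MNV are mutually consistent (residuals ≈ 0); SAO is off by 52.9 km.

SAO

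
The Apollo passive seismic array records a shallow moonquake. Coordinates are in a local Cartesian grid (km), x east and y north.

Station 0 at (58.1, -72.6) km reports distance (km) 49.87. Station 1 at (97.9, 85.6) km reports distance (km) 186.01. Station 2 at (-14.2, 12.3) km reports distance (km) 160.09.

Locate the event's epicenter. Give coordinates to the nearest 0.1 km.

(99.5, -100.4)

Circle about each station: (x − 58.1)² + (y + 72.6)² = 49.87²; (x − 97.9)² + (y − 85.6)² = 186.01²; (x + 14.2)² + (y − 12.3)² = 160.09².
Subtracting the Station 0 equation from the Station 1 and Station 2 equations removes the quadratic terms:
79.6 x + 316.4 y = -23847.30
-144.6 x + 169.8 y = -31435.23
Solving the 2×2 system: x ≈ 99.5, y ≈ -100.4 km.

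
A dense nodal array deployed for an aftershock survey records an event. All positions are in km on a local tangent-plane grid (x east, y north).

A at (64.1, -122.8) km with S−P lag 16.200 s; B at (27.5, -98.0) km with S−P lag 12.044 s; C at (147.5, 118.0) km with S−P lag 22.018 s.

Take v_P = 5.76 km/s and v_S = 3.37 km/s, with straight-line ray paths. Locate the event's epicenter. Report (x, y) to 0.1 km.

Distance from S−P lag: d = Δt · v_P v_S / (v_P − v_S) = Δt · (5.76·3.37)/(5.76−3.37) ≈ 8.1218·Δt.
So d_A = 131.57, d_B = 97.82, d_C = 178.83 km.
Circle about each station: (x − 64.1)² + (y + 122.8)² = 131.57²; (x − 27.5)² + (y + 98.0)² = 97.82²; (x − 147.5)² + (y − 118.0)² = 178.83².
Subtracting pairs of circle equations eliminates x²+y² and gives linear equations (the radical axes):
-73.2 x + 49.6 y = -1086.49
166.8 x + 481.6 y = 1822.10
Solving the 2×2 system: x ≈ 14.1, y ≈ -1.1 km.
Check against A (with the unrounded x, y): √((x − 64.1)²+(y + 122.8)²) = 131.57 ≈ 131.57 km. ✓

(14.1, -1.1)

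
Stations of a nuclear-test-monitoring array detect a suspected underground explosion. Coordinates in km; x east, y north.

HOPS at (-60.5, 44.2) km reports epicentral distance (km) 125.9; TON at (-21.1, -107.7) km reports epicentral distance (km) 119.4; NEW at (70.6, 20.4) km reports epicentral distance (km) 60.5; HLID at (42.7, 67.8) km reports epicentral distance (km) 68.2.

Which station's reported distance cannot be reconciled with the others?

Solve using three stations at a time. Using TON, NEW, HLID (subtract circle equations pairwise → linear system) gives (x, y) ≈ (11.6, 7.1).
Distances from that point to each station vs reported:
  HOPS: calculated 81.1 vs reported 125.9 → residual 44.8 km
  TON: calculated 119.4 vs reported 119.4 → residual 0.0 km
  NEW: calculated 60.5 vs reported 60.5 → residual 0.0 km
  HLID: calculated 68.2 vs reported 68.2 → residual 0.0 km
TON, NEW, HLID are mutually consistent (residuals ≈ 0); HOPS is off by 44.8 km.

HOPS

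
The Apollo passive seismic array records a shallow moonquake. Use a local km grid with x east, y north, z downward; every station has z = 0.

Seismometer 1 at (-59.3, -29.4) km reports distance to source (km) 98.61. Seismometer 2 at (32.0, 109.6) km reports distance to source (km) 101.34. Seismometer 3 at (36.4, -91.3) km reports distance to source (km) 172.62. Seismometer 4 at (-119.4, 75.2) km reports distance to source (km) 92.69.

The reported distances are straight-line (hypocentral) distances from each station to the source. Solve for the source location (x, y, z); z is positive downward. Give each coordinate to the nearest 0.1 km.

Each station gives a sphere (x−x_i)² + (y−y_i)² + z² = d_i² (stations at z=0).
Subtracting the Seismometer 1 sphere from Seismometer 2 and Seismometer 3: z² cancels, leaving linear equations in x and y:
182.6 x + 278.0 y = 8109.45
191.4 x − 123.8 y = -14793.93
Solving: x ≈ -41.005, y ≈ 56.104 km (keep extra digits for the depth step; rounded: -41.0, 56.1).
Then from the Seismometer 1 sphere: z² = 98.61² − (x + 59.3)² − (y + 29.4)² with x = -41.005, y = 56.104, so z ≈ 45.588 ≈ 45.6 km.
Check against Seismometer 4 (with the unrounded solution): distance 92.68 ≈ 92.69 km. ✓

(-41.0, 56.1, 45.6)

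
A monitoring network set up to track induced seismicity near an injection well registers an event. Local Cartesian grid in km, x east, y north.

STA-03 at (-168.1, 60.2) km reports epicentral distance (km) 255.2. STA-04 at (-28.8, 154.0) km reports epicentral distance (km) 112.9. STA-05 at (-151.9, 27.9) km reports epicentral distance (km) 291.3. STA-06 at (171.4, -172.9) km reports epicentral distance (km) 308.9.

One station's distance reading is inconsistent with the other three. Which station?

STA-05

Solve using three stations at a time. Using STA-03, STA-04, STA-06 (subtract circle equations pairwise → linear system) gives (x, y) ≈ (79.5, 122.0).
Distances from that point to each station vs reported:
  STA-03: calculated 255.2 vs reported 255.2 → residual 0.0 km
  STA-04: calculated 112.9 vs reported 112.9 → residual 0.0 km
  STA-05: calculated 249.8 vs reported 291.3 → residual 41.5 km
  STA-06: calculated 308.9 vs reported 308.9 → residual 0.0 km
STA-03, STA-04, STA-06 are mutually consistent (residuals ≈ 0); STA-05 is off by 41.5 km.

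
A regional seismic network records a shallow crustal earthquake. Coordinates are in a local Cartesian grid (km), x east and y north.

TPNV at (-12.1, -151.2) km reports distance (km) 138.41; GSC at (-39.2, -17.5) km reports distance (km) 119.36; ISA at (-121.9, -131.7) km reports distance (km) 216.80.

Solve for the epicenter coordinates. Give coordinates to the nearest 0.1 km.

Circle about each station: (x + 12.1)² + (y + 151.2)² = 138.41²; (x + 39.2)² + (y + 17.5)² = 119.36²; (x + 121.9)² + (y + 131.7)² = 216.80².
Subtracting pairs of circle equations eliminates x²+y² and gives linear equations (the radical axes):
-54.2 x + 267.4 y = -16254.44
-219.6 x + 39.0 y = -18648.26
Solving the 2×2 system: x ≈ 76.9, y ≈ -45.2 km.

x ≈ 76.9 km, y ≈ -45.2 km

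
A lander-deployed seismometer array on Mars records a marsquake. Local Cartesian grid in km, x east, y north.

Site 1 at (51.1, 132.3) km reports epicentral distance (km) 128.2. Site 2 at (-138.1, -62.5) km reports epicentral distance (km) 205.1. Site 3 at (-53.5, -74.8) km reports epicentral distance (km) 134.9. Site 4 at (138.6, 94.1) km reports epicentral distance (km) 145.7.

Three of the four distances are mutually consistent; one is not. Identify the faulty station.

Site 4

Solve using three stations at a time. Using Site 1, Site 2, Site 3 (subtract circle equations pairwise → linear system) gives (x, y) ≈ (55.9, 4.2).
Distances from that point to each station vs reported:
  Site 1: calculated 128.2 vs reported 128.2 → residual 0.0 km
  Site 2: calculated 205.1 vs reported 205.1 → residual 0.0 km
  Site 3: calculated 134.9 vs reported 134.9 → residual 0.0 km
  Site 4: calculated 122.2 vs reported 145.7 → residual 23.5 km
Site 1, Site 2, Site 3 are mutually consistent (residuals ≈ 0); Site 4 is off by 23.5 km.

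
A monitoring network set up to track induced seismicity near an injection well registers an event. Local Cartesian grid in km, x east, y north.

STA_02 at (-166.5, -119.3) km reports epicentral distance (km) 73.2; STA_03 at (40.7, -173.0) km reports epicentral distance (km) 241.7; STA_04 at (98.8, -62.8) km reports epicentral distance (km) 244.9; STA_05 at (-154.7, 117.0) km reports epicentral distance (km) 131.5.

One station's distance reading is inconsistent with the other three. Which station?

Solve using three stations at a time. Using STA_03, STA_04, STA_05 (subtract circle equations pairwise → linear system) gives (x, y) ≈ (-141.1, -13.8).
Distances from that point to each station vs reported:
  STA_02: calculated 108.5 vs reported 73.2 → residual 35.3 km
  STA_03: calculated 241.7 vs reported 241.7 → residual 0.0 km
  STA_04: calculated 244.9 vs reported 244.9 → residual 0.0 km
  STA_05: calculated 131.5 vs reported 131.5 → residual 0.0 km
STA_03, STA_04, STA_05 are mutually consistent (residuals ≈ 0); STA_02 is off by 35.3 km.

STA_02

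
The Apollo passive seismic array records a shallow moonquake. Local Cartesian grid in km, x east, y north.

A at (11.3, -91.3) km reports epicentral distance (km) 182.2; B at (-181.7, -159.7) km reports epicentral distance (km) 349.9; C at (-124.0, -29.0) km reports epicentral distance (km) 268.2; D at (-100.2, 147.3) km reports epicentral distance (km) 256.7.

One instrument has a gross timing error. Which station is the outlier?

B

Solve using three stations at a time. Using A, C, D (subtract circle equations pairwise → linear system) gives (x, y) ≈ (134.3, 43.0).
Distances from that point to each station vs reported:
  A: calculated 182.1 vs reported 182.2 → residual 0.1 km
  B: calculated 375.4 vs reported 349.9 → residual 25.5 km
  C: calculated 268.1 vs reported 268.2 → residual 0.1 km
  D: calculated 256.6 vs reported 256.7 → residual 0.1 km
A, C, D are mutually consistent (residuals ≈ 0); B is off by 25.5 km.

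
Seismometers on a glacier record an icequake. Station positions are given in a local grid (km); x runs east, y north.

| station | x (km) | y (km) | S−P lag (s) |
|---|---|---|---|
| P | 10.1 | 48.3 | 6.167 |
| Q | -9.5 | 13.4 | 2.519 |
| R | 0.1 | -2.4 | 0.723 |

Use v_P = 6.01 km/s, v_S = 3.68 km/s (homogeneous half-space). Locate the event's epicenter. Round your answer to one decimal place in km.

(-1.4, -9.1)

Distance from S−P lag: d = Δt · v_P v_S / (v_P − v_S) = Δt · (6.01·3.68)/(6.01−3.68) ≈ 9.4922·Δt.
So d_P = 58.54, d_Q = 23.91, d_R = 6.86 km.
Circle about each station: (x − 10.1)² + (y − 48.3)² = 58.54²; (x + 9.5)² + (y − 13.4)² = 23.91²; (x − 0.1)² + (y + 2.4)² = 6.86².
Subtracting pairs of circle equations eliminates x²+y² and gives linear equations (the radical axes):
-39.2 x − 69.8 y = 690.15
-20.0 x − 101.4 y = 950.74
Solving the 2×2 system: x ≈ -1.4, y ≈ -9.1 km.
Check against P (with the unrounded x, y): √((x − 10.1)²+(y − 48.3)²) = 58.54 ≈ 58.54 km. ✓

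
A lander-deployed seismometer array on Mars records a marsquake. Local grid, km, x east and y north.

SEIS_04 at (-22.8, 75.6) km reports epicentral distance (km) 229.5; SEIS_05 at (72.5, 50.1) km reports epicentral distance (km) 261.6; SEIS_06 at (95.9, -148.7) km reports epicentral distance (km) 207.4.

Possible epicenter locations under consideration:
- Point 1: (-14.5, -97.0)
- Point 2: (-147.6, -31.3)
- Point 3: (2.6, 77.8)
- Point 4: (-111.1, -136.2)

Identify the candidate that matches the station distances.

For each candidate, compare |candidate − station| to the reported distance:
Point 1: residuals SEIS_04 56.7, SEIS_05 90.7, SEIS_06 85.5 → max 90.7 km
Point 2: residuals SEIS_04 65.2, SEIS_05 26.9, SEIS_06 62.9 → max 65.2 km
Point 3: residuals SEIS_04 204.0, SEIS_05 186.4, SEIS_06 37.6 → max 204.0 km
Point 4: residuals SEIS_04 0.0, SEIS_05 0.0, SEIS_06 0.0 → max 0.0 km
Only Point 4 has all residuals ≈ 0.

Point 4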